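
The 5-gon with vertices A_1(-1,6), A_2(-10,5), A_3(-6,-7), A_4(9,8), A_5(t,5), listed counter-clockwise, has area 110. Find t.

Write out the shoelace sum; only the two edges meeting at A_5 involve t:
2·Area = [(9·5 − t·8) + (t·6 − (-1)·5)] + 170
       = -2·t + 220 = 220
⇒ t = 0.

0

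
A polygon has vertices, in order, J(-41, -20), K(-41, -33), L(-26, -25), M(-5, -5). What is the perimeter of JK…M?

98

|JK| = √((0)² + (-13)²) = √169 = 13
|KL| = √((15)² + (8)²) = √289 = 17
|LM| = √((21)² + (20)²) = √841 = 29
|MJ| = √((-36)² + (-15)²) = √1521 = 39
Perimeter = 13 + 17 + 29 + 39 = 98.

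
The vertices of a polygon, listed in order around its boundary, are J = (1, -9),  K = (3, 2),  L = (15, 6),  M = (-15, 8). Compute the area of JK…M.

177

Apply the surveyor's formula: 2A = Σ (x_i·y_{i+1} − x_{i+1}·y_i), indices taken mod 4.
Σ = (29) + (-12) + (210) + (127) = 354
Area = |Σ|/2 = 177.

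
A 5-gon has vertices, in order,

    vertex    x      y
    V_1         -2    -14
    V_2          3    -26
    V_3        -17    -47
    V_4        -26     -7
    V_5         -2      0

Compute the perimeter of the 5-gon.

122

|V_1V_2| = √((5)² + (-12)²) = √169 = 13
|V_2V_3| = √((-20)² + (-21)²) = √841 = 29
|V_3V_4| = √((-9)² + (40)²) = √1681 = 41
|V_4V_5| = √((24)² + (7)²) = √625 = 25
|V_5V_1| = √((0)² + (-14)²) = √196 = 14
Perimeter = 13 + 29 + 41 + 25 + 14 = 122.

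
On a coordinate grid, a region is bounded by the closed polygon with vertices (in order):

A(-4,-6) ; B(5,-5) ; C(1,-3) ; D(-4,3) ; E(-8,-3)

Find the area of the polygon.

Apply the shoelace (surveyor's) formula: 2A = Σ (x_i·y_{i+1} − x_{i+1}·y_i), indices taken mod 5.
Cross-terms: 50, -10, -9, 36, 36  ⇒  Σ = 103
Area = |Σ|/2 = 51.5.

51.5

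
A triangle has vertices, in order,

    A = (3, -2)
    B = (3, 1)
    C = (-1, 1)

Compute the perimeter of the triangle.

12

|AB| = √((0)² + (3)²) = √9 = 3
|BC| = √((-4)² + (0)²) = √16 = 4
|CA| = √((4)² + (-3)²) = √25 = 5
Perimeter = 3 + 4 + 5 = 12.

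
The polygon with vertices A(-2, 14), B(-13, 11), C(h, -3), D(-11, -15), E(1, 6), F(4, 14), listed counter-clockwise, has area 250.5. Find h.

-12

The doubled signed area Σ (x_i y_{i+1} − x_{i+1} y_i) is linear in h.
With h=0 it equals 189; the coefficient of h is -26 (from the two edges through C).
So -26·h + 189 = 2·250.5 = 501 ⇒ h = -12.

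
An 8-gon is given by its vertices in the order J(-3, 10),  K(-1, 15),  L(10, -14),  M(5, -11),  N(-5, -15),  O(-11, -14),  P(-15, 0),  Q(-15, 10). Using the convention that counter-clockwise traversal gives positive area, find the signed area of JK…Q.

-458

Apply Gauss's area formula: 2A = Σ (x_i·y_{i+1} − x_{i+1}·y_i), indices taken mod 8.
Cross-terms: -35, -136, -40, -130, -95, -210, -150, -120  ⇒  Σ = -916
Signed area = Σ/2 = -458 (negative ⇒ clockwise traversal).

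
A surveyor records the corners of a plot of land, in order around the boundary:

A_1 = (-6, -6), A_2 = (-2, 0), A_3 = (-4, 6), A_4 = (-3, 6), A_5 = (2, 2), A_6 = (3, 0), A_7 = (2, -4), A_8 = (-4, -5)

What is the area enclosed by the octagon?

49

Apply Gauss's area formula: 2A = Σ (x_i·y_{i+1} − x_{i+1}·y_i), indices taken mod 8.
Cross-terms: -12, -12, -6, -18, -6, -12, -26, -6  ⇒  Σ = -98
Area = |Σ|/2 = 49.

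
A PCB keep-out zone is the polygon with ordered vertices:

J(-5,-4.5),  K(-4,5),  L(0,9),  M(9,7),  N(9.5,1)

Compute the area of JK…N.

127.625

Apply the surveyor's formula: 2A = Σ (x_i·y_{i+1} − x_{i+1}·y_i), indices taken mod 5.
Σ = (-43) + (-36) + (-81) + (-57.5) + (-37.75) = -255.25
Area = |Σ|/2 = 127.625.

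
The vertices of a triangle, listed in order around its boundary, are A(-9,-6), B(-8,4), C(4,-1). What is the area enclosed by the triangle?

62.5

A→B: (-9)(4) − (-8)(-6) = -84
B→C: (-8)(-1) − (4)(4) = -8
C→A: (4)(-6) − (-9)(-1) = -33
Σ = -125
Area = |Σ|/2 = 62.5.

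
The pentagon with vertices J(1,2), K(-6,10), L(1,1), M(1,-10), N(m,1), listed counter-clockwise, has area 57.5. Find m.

Write out the shoelace sum; only the two edges meeting at N involve m:
2·Area = [(1·1 − m·(-10)) + (m·2 − 1·1)] + -5
       = 12·m + -5 = 115
⇒ m = 10.

10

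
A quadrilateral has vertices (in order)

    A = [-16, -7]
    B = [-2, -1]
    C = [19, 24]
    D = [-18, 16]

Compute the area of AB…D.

545.5

Σ = (2) + (-29) + (736) + (382) = 1091
Area = |Σ|/2 = 545.5.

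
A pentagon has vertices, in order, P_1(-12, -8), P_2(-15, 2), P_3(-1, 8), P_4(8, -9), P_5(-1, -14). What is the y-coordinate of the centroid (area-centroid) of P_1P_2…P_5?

-1007/299

Apply the shoelace (surveyor's) formula. First the cross-terms c_i = x_i·y_{i+1} − x_{i+1}·y_i:
  -144, -118, -55, -121, -160  ⇒  2A = -598, A = -299.
Then Σ (y_i + y_{i+1})·c_i = 6042, so ȳ = 6042 / (6·(-299)) = -1007/299.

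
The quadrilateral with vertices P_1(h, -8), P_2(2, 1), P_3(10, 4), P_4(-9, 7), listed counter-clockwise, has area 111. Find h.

Write out the shoelace sum; only the two edges meeting at P_1 involve h:
2·Area = [((-9)·(-8) − h·7) + (h·1 − 2·(-8))] + 104
       = -6·h + 192 = 222
⇒ h = -5.

-5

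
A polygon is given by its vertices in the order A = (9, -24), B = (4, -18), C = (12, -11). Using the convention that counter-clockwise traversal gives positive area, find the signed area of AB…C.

Cross-terms: -66, 172, -189  ⇒  Σ = -83
Signed area = Σ/2 = -41.5 (negative ⇒ clockwise traversal).

-41.5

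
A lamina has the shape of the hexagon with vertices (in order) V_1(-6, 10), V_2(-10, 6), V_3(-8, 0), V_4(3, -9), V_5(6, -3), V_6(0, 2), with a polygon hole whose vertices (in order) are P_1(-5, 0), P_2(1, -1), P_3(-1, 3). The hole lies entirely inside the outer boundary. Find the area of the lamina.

115.5

Outer boundary:
Cross-terms: 64, 48, 72, 45, 12, 12  ⇒  Σ = 253
Area = |Σ|/2 = 126.5.
Hole:
Apply the surveyor's formula: 2A = Σ (x_i·y_{i+1} − x_{i+1}·y_i), indices taken mod 3.
Cross-terms: 5, 2, 15  ⇒  Σ = 22
Area = |Σ|/2 = 11.
Net area = 126.5 − 11 = 115.5.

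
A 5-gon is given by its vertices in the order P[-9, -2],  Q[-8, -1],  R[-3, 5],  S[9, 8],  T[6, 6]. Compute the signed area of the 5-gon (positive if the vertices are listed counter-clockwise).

P→Q: (-9)(-1) − (-8)(-2) = -7
Q→R: (-8)(5) − (-3)(-1) = -43
R→S: (-3)(8) − (9)(5) = -69
S→T: (9)(6) − (6)(8) = 6
T→P: (6)(-2) − (-9)(6) = 42
Σ = -71
Signed area = Σ/2 = -35.5 (negative ⇒ clockwise traversal).

-35.5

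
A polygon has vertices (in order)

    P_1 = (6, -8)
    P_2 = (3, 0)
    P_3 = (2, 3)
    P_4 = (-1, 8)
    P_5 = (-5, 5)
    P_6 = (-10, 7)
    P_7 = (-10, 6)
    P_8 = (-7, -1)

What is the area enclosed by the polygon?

Apply the shoelace formula: 2A = Σ (x_i·y_{i+1} − x_{i+1}·y_i), indices taken mod 8.
Cross-terms: 24, 9, 19, 35, 15, 10, 52, 62  ⇒  Σ = 226
Area = |Σ|/2 = 113.

113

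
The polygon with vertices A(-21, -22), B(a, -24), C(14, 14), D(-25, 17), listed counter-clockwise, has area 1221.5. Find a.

3

Write out the shoelace sum; only the two edges meeting at B involve a:
2·Area = [((-21)·(-24) − a·(-22)) + (a·14 − 14·(-24))] + 1495
       = 36·a + 2335 = 2443
⇒ a = 3.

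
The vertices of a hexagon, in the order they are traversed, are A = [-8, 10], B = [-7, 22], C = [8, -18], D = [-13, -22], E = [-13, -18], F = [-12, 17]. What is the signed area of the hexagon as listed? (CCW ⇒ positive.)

-519.5

Cross-terms: -106, -50, -410, -52, -437, 16  ⇒  Σ = -1039
Signed area = Σ/2 = -519.5 (negative ⇒ clockwise traversal).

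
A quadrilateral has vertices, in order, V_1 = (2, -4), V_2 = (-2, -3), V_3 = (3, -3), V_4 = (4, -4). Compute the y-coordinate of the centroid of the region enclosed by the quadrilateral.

-24/7

Apply Gauss's area formula. First the cross-terms c_i = x_i·y_{i+1} − x_{i+1}·y_i:
  -14, 15, 0, -8  ⇒  2A = -7, A = -3.5.
Then Σ (y_i + y_{i+1})·c_i = 72, so ȳ = 72 / (6·(-3.5)) = -24/7.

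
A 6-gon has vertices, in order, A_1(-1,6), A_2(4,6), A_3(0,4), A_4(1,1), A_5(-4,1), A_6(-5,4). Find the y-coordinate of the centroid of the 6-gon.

3.5

Apply the shoelace (surveyor's) formula. First the cross-terms c_i = x_i·y_{i+1} − x_{i+1}·y_i:
  -30, 16, -4, 5, -11, -26  ⇒  2A = -50, A = -25.
Then Σ (y_i + y_{i+1})·c_i = -525, so ȳ = -525 / (6·(-25)) = 3.5.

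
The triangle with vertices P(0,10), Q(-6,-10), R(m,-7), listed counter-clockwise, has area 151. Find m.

10

Write out the shoelace sum; only the two edges meeting at R involve m:
2·Area = [((-6)·(-7) − m·(-10)) + (m·10 − 0·(-7))] + 60
       = 20·m + 102 = 302
⇒ m = 10.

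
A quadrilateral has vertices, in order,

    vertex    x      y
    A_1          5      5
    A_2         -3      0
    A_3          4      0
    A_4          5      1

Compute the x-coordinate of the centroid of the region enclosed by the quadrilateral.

Apply the shoelace (surveyor's) formula. First the cross-terms c_i = x_i·y_{i+1} − x_{i+1}·y_i:
  15, 0, 4, 20  ⇒  2A = 39, A = 19.5.
Then Σ (x_i + x_{i+1})·c_i = 266, so x̄ = 266 / (6·19.5) = 266/117.

266/117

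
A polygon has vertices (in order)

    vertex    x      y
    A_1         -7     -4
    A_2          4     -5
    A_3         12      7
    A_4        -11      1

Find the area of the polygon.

139.5

Σ = (51) + (88) + (89) + (51) = 279
Area = |Σ|/2 = 139.5.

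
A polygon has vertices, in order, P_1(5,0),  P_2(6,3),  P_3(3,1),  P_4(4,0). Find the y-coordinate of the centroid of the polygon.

Apply the surveyor's formula. First the cross-terms c_i = x_i·y_{i+1} − x_{i+1}·y_i:
  15, -3, -4, 0  ⇒  2A = 8, A = 4.
Then Σ (y_i + y_{i+1})·c_i = 29, so ȳ = 29 / (6·4) = 29/24.

29/24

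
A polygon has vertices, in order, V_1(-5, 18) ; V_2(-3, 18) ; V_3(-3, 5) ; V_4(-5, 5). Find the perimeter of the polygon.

30

|V_1V_2| = √((2)² + (0)²) = √4 = 2
|V_2V_3| = √((0)² + (-13)²) = √169 = 13
|V_3V_4| = √((-2)² + (0)²) = √4 = 2
|V_4V_1| = √((0)² + (13)²) = √169 = 13
Perimeter = 2 + 13 + 2 + 13 = 30.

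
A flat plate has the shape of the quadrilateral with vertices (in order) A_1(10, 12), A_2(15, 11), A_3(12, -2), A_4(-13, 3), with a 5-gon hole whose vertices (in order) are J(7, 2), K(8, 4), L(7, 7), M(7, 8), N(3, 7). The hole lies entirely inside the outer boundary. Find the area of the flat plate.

Outer boundary:
Apply the shoelace (surveyor's) formula: 2A = Σ (x_i·y_{i+1} − x_{i+1}·y_i), indices taken mod 4.
Cross-terms: -70, -162, 10, -186  ⇒  Σ = -408
Area = |Σ|/2 = 204.
Hole:
Apply the surveyor's formula: 2A = Σ (x_i·y_{i+1} − x_{i+1}·y_i), indices taken mod 5.
Σ = (12) + (28) + (7) + (25) + (-43) = 29
Area = |Σ|/2 = 14.5.
Net area = 204 − 14.5 = 189.5.

189.5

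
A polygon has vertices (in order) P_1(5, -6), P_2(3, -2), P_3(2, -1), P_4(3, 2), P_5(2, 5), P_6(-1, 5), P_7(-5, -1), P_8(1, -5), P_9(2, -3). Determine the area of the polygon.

Apply Gauss's area formula: 2A = Σ (x_i·y_{i+1} − x_{i+1}·y_i), indices taken mod 9.
Σ = (8) + (1) + (7) + (11) + (15) + (26) + (26) + (7) + (3) = 104
Area = |Σ|/2 = 52.

52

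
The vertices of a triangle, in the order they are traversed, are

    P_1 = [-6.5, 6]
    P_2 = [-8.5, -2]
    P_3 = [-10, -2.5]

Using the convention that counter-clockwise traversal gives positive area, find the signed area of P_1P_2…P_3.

-5.5

Σ = (64) + (1.25) + (-76.25) = -11
Signed area = Σ/2 = -5.5 (negative ⇒ clockwise traversal).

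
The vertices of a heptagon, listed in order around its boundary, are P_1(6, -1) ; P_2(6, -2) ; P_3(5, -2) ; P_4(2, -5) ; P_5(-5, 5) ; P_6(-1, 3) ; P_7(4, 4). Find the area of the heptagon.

49

P_1→P_2: (6)(-2) − (6)(-1) = -6
P_2→P_3: (6)(-2) − (5)(-2) = -2
P_3→P_4: (5)(-5) − (2)(-2) = -21
P_4→P_5: (2)(5) − (-5)(-5) = -15
P_5→P_6: (-5)(3) − (-1)(5) = -10
P_6→P_7: (-1)(4) − (4)(3) = -16
P_7→P_1: (4)(-1) − (6)(4) = -28
Σ = -98
Area = |Σ|/2 = 49.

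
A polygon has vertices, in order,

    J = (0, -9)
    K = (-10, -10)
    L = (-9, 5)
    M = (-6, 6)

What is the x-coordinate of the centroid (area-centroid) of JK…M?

Apply the surveyor's formula. First the cross-terms c_i = x_i·y_{i+1} − x_{i+1}·y_i:
  -90, -140, -24, 54  ⇒  2A = -200, A = -100.
Then Σ (x_i + x_{i+1})·c_i = 3596, so x̄ = 3596 / (6·(-100)) = -899/150.

-899/150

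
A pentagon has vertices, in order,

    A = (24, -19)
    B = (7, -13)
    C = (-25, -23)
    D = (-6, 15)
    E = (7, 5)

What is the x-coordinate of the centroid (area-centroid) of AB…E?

Apply the shoelace (surveyor's) formula. First the cross-terms c_i = x_i·y_{i+1} − x_{i+1}·y_i:
  -179, -486, -513, -135, -253  ⇒  2A = -1566, A = -783.
Then Σ (x_i + x_{i+1})·c_i = 11124, so x̄ = 11124 / (6·(-783)) = -206/87.

-206/87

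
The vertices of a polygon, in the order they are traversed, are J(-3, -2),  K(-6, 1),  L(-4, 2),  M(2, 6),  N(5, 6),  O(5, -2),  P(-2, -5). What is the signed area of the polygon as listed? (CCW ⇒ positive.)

Apply Gauss's area formula: 2A = Σ (x_i·y_{i+1} − x_{i+1}·y_i), indices taken mod 7.
J→K: (-3)(1) − (-6)(-2) = -15
K→L: (-6)(2) − (-4)(1) = -8
L→M: (-4)(6) − (2)(2) = -28
M→N: (2)(6) − (5)(6) = -18
N→O: (5)(-2) − (5)(6) = -40
O→P: (5)(-5) − (-2)(-2) = -29
P→J: (-2)(-2) − (-3)(-5) = -11
Σ = -149
Signed area = Σ/2 = -74.5 (negative ⇒ clockwise traversal).

-74.5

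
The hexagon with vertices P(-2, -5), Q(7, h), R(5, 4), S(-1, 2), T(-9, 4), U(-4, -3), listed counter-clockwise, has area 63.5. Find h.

The doubled signed area Σ (x_i y_{i+1} − x_{i+1} y_i) is linear in h.
With h=0 it equals 148; the coefficient of h is -7 (from the two edges through Q).
So -7·h + 148 = 2·63.5 = 127 ⇒ h = 3.

3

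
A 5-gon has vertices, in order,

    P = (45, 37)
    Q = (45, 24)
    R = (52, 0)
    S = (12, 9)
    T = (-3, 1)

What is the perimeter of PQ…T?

156

|PQ| = √((0)² + (-13)²) = √169 = 13
|QR| = √((7)² + (-24)²) = √625 = 25
|RS| = √((-40)² + (9)²) = √1681 = 41
|ST| = √((-15)² + (-8)²) = √289 = 17
|TP| = √((48)² + (36)²) = √3600 = 60
Perimeter = 13 + 25 + 41 + 17 + 60 = 156.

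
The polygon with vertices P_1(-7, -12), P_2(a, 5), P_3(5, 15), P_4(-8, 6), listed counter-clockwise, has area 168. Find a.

4

Write out the shoelace sum; only the two edges meeting at P_2 involve a:
2·Area = [((-7)·5 − a·(-12)) + (a·15 − 5·5)] + 288
       = 27·a + 228 = 336
⇒ a = 4.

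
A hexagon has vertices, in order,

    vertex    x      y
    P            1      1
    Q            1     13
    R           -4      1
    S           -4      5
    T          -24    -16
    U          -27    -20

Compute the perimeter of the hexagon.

|PQ| = √((0)² + (12)²) = √144 = 12
|QR| = √((-5)² + (-12)²) = √169 = 13
|RS| = √((0)² + (4)²) = √16 = 4
|ST| = √((-20)² + (-21)²) = √841 = 29
|TU| = √((-3)² + (-4)²) = √25 = 5
|UP| = √((28)² + (21)²) = √1225 = 35
Perimeter = 12 + 13 + 4 + 29 + 5 + 35 = 98.

98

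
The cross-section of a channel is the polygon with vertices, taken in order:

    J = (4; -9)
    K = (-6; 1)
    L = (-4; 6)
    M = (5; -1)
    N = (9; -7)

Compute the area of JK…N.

Cross-terms: -50, -32, -26, -26, -53  ⇒  Σ = -187
Area = |Σ|/2 = 93.5.

93.5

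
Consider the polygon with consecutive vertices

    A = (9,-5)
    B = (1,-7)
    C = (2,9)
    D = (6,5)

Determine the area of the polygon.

Cross-terms: -58, 23, -44, -75  ⇒  Σ = -154
Area = |Σ|/2 = 77.

77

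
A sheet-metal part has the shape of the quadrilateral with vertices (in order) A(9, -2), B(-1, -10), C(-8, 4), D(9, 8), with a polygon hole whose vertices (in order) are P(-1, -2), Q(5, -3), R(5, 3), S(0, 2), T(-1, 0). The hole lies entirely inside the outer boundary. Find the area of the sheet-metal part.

154.5

Outer boundary:
Cross-terms: -92, -84, -100, -90  ⇒  Σ = -366
Area = |Σ|/2 = 183.
Hole:
Apply Gauss's area formula: 2A = Σ (x_i·y_{i+1} − x_{i+1}·y_i), indices taken mod 5.
Σ = (13) + (30) + (10) + (2) + (2) = 57
Area = |Σ|/2 = 28.5.
Net area = 183 − 28.5 = 154.5.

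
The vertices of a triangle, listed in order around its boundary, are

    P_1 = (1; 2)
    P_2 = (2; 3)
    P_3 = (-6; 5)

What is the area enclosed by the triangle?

Apply the shoelace formula: 2A = Σ (x_i·y_{i+1} − x_{i+1}·y_i), indices taken mod 3.
Σ = (-1) + (28) + (-17) = 10
Area = |Σ|/2 = 5.

5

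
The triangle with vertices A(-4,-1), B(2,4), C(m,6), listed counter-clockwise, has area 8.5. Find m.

1

Write out the shoelace sum; only the two edges meeting at C involve m:
2·Area = [(2·6 − m·4) + (m·(-1) − (-4)·6)] + -14
       = -5·m + 22 = 17
⇒ m = 1.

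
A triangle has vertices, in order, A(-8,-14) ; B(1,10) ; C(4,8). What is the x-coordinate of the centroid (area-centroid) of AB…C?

-1

Apply the surveyor's formula. First the cross-terms c_i = x_i·y_{i+1} − x_{i+1}·y_i:
  -66, -32, 8  ⇒  2A = -90, A = -45.
Then Σ (x_i + x_{i+1})·c_i = 270, so x̄ = 270 / (6·(-45)) = -1.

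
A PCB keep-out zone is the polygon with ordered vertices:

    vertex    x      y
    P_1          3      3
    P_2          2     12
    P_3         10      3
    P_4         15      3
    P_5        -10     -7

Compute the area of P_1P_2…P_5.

91.5

Cross-terms: 30, -114, -15, -75, -9  ⇒  Σ = -183
Area = |Σ|/2 = 91.5.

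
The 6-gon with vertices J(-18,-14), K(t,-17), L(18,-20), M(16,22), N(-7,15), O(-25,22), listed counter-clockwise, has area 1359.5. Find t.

Write out the shoelace sum; only the two edges meeting at K involve t:
2·Area = [((-18)·(-17) − t·(-14)) + (t·(-20) − 18·(-17))] + 2077
       = -6·t + 2689 = 2719
⇒ t = -5.

-5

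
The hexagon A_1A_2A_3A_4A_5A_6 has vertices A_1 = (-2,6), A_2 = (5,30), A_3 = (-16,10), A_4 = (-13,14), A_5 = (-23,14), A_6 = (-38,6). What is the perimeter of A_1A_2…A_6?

122

|A_1A_2| = √((7)² + (24)²) = √625 = 25
|A_2A_3| = √((-21)² + (-20)²) = √841 = 29
|A_3A_4| = √((3)² + (4)²) = √25 = 5
|A_4A_5| = √((-10)² + (0)²) = √100 = 10
|A_5A_6| = √((-15)² + (-8)²) = √289 = 17
|A_6A_1| = √((36)² + (0)²) = √1296 = 36
Perimeter = 25 + 29 + 5 + 10 + 17 + 36 = 122.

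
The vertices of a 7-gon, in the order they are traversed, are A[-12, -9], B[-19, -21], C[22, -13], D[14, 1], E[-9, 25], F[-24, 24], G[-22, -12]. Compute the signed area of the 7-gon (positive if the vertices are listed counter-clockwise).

A→B: (-12)(-21) − (-19)(-9) = 81
B→C: (-19)(-13) − (22)(-21) = 709
C→D: (22)(1) − (14)(-13) = 204
D→E: (14)(25) − (-9)(1) = 359
E→F: (-9)(24) − (-24)(25) = 384
F→G: (-24)(-12) − (-22)(24) = 816
G→A: (-22)(-9) − (-12)(-12) = 54
Σ = 2607
Signed area = Σ/2 = 1303.5 (positive ⇒ counter-clockwise traversal).

1303.5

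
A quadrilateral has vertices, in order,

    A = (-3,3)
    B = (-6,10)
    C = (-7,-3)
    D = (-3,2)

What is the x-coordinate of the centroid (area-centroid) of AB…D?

Apply the surveyor's formula. First the cross-terms c_i = x_i·y_{i+1} − x_{i+1}·y_i:
  -12, 88, -23, -3  ⇒  2A = 50, A = 25.
Then Σ (x_i + x_{i+1})·c_i = -788, so x̄ = -788 / (6·25) = -394/75.

-394/75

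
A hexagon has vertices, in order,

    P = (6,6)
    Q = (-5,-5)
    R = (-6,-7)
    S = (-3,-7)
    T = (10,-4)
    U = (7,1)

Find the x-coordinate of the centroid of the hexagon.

722/273

Apply the shoelace formula. First the cross-terms c_i = x_i·y_{i+1} − x_{i+1}·y_i:
  0, 5, 21, 82, 38, 36  ⇒  2A = 182, A = 91.
Then Σ (x_i + x_{i+1})·c_i = 1444, so x̄ = 1444 / (6·91) = 722/273.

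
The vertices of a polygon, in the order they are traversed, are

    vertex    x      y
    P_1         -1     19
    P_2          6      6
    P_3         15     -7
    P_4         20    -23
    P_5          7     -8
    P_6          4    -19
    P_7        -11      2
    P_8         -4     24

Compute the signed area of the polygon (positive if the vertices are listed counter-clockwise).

-533

Apply the shoelace (surveyor's) formula: 2A = Σ (x_i·y_{i+1} − x_{i+1}·y_i), indices taken mod 8.
P_1→P_2: (-1)(6) − (6)(19) = -120
P_2→P_3: (6)(-7) − (15)(6) = -132
P_3→P_4: (15)(-23) − (20)(-7) = -205
P_4→P_5: (20)(-8) − (7)(-23) = 1
P_5→P_6: (7)(-19) − (4)(-8) = -101
P_6→P_7: (4)(2) − (-11)(-19) = -201
P_7→P_8: (-11)(24) − (-4)(2) = -256
P_8→P_1: (-4)(19) − (-1)(24) = -52
Σ = -1066
Signed area = Σ/2 = -533 (negative ⇒ clockwise traversal).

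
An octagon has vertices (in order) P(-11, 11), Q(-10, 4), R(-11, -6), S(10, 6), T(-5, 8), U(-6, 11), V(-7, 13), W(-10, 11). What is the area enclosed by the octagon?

165

P→Q: (-11)(4) − (-10)(11) = 66
Q→R: (-10)(-6) − (-11)(4) = 104
R→S: (-11)(6) − (10)(-6) = -6
S→T: (10)(8) − (-5)(6) = 110
T→U: (-5)(11) − (-6)(8) = -7
U→V: (-6)(13) − (-7)(11) = -1
V→W: (-7)(11) − (-10)(13) = 53
W→P: (-10)(11) − (-11)(11) = 11
Σ = 330
Area = |Σ|/2 = 165.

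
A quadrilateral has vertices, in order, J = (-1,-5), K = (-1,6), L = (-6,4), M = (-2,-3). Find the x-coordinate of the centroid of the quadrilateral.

Apply the shoelace formula. First the cross-terms c_i = x_i·y_{i+1} − x_{i+1}·y_i:
  -11, 32, 26, 7  ⇒  2A = 54, A = 27.
Then Σ (x_i + x_{i+1})·c_i = -431, so x̄ = -431 / (6·27) = -431/162.

-431/162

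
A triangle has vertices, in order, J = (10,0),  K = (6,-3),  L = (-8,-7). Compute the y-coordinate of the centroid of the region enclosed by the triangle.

Apply Gauss's area formula. First the cross-terms c_i = x_i·y_{i+1} − x_{i+1}·y_i:
  -30, -66, 70  ⇒  2A = -26, A = -13.
Then Σ (y_i + y_{i+1})·c_i = 260, so ȳ = 260 / (6·(-13)) = -10/3.

-10/3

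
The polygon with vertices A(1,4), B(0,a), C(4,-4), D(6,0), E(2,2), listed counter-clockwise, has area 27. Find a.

-4

The doubled signed area Σ (x_i y_{i+1} − x_{i+1} y_i) is linear in a.
With a=0 it equals 42; the coefficient of a is -3 (from the two edges through B).
So -3·a + 42 = 2·27 = 54 ⇒ a = -4.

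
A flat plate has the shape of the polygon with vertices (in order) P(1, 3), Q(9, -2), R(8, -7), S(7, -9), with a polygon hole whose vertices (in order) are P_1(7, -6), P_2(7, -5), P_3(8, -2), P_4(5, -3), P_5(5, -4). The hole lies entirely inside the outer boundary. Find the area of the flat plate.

Outer boundary:
Apply the shoelace formula: 2A = Σ (x_i·y_{i+1} − x_{i+1}·y_i), indices taken mod 4.
P→Q: (1)(-2) − (9)(3) = -29
Q→R: (9)(-7) − (8)(-2) = -47
R→S: (8)(-9) − (7)(-7) = -23
S→P: (7)(3) − (1)(-9) = 30
Σ = -69
Area = |Σ|/2 = 34.5.
Hole:
Apply the shoelace (surveyor's) formula: 2A = Σ (x_i·y_{i+1} − x_{i+1}·y_i), indices taken mod 5.
Σ = (7) + (26) + (-14) + (-5) + (-2) = 12
Area = |Σ|/2 = 6.
Net area = 34.5 − 6 = 28.5.

28.5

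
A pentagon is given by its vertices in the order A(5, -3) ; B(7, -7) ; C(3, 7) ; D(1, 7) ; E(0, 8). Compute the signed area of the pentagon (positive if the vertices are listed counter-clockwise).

19

Apply the shoelace formula: 2A = Σ (x_i·y_{i+1} − x_{i+1}·y_i), indices taken mod 5.
Σ = (-14) + (70) + (14) + (8) + (-40) = 38
Signed area = Σ/2 = 19 (positive ⇒ counter-clockwise traversal).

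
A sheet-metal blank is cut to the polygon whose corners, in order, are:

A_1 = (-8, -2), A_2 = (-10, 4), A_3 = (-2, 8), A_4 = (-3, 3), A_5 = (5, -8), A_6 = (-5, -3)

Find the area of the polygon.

A_1→A_2: (-8)(4) − (-10)(-2) = -52
A_2→A_3: (-10)(8) − (-2)(4) = -72
A_3→A_4: (-2)(3) − (-3)(8) = 18
A_4→A_5: (-3)(-8) − (5)(3) = 9
A_5→A_6: (5)(-3) − (-5)(-8) = -55
A_6→A_1: (-5)(-2) − (-8)(-3) = -14
Σ = -166
Area = |Σ|/2 = 83.

83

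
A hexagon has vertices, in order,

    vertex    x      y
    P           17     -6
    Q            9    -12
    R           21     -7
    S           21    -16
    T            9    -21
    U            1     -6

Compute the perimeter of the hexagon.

|PQ| = √((-8)² + (-6)²) = √100 = 10
|QR| = √((12)² + (5)²) = √169 = 13
|RS| = √((0)² + (-9)²) = √81 = 9
|ST| = √((-12)² + (-5)²) = √169 = 13
|TU| = √((-8)² + (15)²) = √289 = 17
|UP| = √((16)² + (0)²) = √256 = 16
Perimeter = 10 + 13 + 9 + 13 + 17 + 16 = 78.

78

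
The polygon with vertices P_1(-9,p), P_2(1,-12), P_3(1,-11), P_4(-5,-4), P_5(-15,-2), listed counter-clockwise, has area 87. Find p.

-12

The doubled signed area Σ (x_i y_{i+1} − x_{i+1} y_i) is linear in p.
With p=0 it equals -18; the coefficient of p is -16 (from the two edges through P_1).
So -16·p + -18 = 2·87 = 174 ⇒ p = -12.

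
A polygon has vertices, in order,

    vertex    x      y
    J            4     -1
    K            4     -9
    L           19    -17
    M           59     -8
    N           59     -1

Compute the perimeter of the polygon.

128

|JK| = √((0)² + (-8)²) = √64 = 8
|KL| = √((15)² + (-8)²) = √289 = 17
|LM| = √((40)² + (9)²) = √1681 = 41
|MN| = √((0)² + (7)²) = √49 = 7
|NJ| = √((-55)² + (0)²) = √3025 = 55
Perimeter = 8 + 17 + 41 + 7 + 55 = 128.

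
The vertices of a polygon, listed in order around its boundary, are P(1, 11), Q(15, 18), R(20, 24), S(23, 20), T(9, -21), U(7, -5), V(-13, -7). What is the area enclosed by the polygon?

Apply the shoelace (surveyor's) formula: 2A = Σ (x_i·y_{i+1} − x_{i+1}·y_i), indices taken mod 7.
P→Q: (1)(18) − (15)(11) = -147
Q→R: (15)(24) − (20)(18) = 0
R→S: (20)(20) − (23)(24) = -152
S→T: (23)(-21) − (9)(20) = -663
T→U: (9)(-5) − (7)(-21) = 102
U→V: (7)(-7) − (-13)(-5) = -114
V→P: (-13)(11) − (1)(-7) = -136
Σ = -1110
Area = |Σ|/2 = 555.

555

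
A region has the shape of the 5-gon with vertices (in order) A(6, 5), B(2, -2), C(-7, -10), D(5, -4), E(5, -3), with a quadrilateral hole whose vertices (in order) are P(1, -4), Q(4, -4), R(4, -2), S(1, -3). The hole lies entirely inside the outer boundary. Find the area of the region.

30.5

Outer boundary:
Apply Gauss's area formula: 2A = Σ (x_i·y_{i+1} − x_{i+1}·y_i), indices taken mod 5.
Cross-terms: -22, -34, 78, 5, 43  ⇒  Σ = 70
Area = |Σ|/2 = 35.
Hole:
Apply the shoelace (surveyor's) formula: 2A = Σ (x_i·y_{i+1} − x_{i+1}·y_i), indices taken mod 4.
Σ = (12) + (8) + (-10) + (-1) = 9
Area = |Σ|/2 = 4.5.
Net area = 35 − 4.5 = 30.5.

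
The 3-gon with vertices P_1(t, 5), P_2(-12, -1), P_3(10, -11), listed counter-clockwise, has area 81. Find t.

Write out the shoelace sum; only the two edges meeting at P_1 involve t:
2·Area = [(10·5 − t·(-11)) + (t·(-1) − (-12)·5)] + 142
       = 10·t + 252 = 162
⇒ t = -9.

-9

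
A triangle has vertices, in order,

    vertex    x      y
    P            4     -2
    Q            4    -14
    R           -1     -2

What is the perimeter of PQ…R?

30

|PQ| = √((0)² + (-12)²) = √144 = 12
|QR| = √((-5)² + (12)²) = √169 = 13
|RP| = √((5)² + (0)²) = √25 = 5
Perimeter = 12 + 13 + 5 = 30.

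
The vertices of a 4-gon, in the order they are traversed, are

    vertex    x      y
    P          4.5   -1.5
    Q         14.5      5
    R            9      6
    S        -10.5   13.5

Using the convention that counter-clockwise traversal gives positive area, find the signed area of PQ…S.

Apply the shoelace formula: 2A = Σ (x_i·y_{i+1} − x_{i+1}·y_i), indices taken mod 4.
Cross-terms: 44.25, 42, 184.5, -45  ⇒  Σ = 225.75
Signed area = Σ/2 = 112.875 (positive ⇒ counter-clockwise traversal).

112.875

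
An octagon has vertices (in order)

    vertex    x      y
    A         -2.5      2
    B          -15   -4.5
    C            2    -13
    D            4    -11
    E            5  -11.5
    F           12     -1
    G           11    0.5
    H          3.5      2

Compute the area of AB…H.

233.25

A→B: (-2.5)(-4.5) − (-15)(2) = 41.25
B→C: (-15)(-13) − (2)(-4.5) = 204
C→D: (2)(-11) − (4)(-13) = 30
D→E: (4)(-11.5) − (5)(-11) = 9
E→F: (5)(-1) − (12)(-11.5) = 133
F→G: (12)(0.5) − (11)(-1) = 17
G→H: (11)(2) − (3.5)(0.5) = 20.25
H→A: (3.5)(2) − (-2.5)(2) = 12
Σ = 466.5
Area = |Σ|/2 = 233.25.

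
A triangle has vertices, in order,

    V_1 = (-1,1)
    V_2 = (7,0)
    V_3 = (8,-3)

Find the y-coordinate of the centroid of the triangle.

Apply Gauss's area formula. First the cross-terms c_i = x_i·y_{i+1} − x_{i+1}·y_i:
  -7, -21, 5  ⇒  2A = -23, A = -11.5.
Then Σ (y_i + y_{i+1})·c_i = 46, so ȳ = 46 / (6·(-11.5)) = -2/3.

-2/3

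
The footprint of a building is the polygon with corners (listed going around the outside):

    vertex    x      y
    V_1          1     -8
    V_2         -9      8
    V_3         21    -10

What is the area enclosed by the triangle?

150

Σ = (-64) + (-78) + (-158) = -300
Area = |Σ|/2 = 150.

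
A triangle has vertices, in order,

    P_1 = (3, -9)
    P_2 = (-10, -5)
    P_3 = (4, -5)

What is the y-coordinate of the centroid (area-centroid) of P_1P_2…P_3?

Apply the shoelace formula. First the cross-terms c_i = x_i·y_{i+1} − x_{i+1}·y_i:
  -105, 70, -21  ⇒  2A = -56, A = -28.
Then Σ (y_i + y_{i+1})·c_i = 1064, so ȳ = 1064 / (6·(-28)) = -19/3.

-19/3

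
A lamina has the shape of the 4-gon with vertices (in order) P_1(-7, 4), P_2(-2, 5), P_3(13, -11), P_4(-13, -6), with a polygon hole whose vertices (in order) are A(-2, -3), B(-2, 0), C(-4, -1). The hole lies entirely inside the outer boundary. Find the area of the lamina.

Outer boundary:
Cross-terms: -27, -43, -221, -94  ⇒  Σ = -385
Area = |Σ|/2 = 192.5.
Hole:
Cross-terms: -6, 2, 10  ⇒  Σ = 6
Area = |Σ|/2 = 3.
Net area = 192.5 − 3 = 189.5.

189.5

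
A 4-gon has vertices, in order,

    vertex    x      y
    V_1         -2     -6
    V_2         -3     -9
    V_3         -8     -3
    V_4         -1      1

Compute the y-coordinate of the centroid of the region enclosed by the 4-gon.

Apply Gauss's area formula. First the cross-terms c_i = x_i·y_{i+1} − x_{i+1}·y_i:
  0, -63, -11, 8  ⇒  2A = -66, A = -33.
Then Σ (y_i + y_{i+1})·c_i = 738, so ȳ = 738 / (6·(-33)) = -41/11.

-41/11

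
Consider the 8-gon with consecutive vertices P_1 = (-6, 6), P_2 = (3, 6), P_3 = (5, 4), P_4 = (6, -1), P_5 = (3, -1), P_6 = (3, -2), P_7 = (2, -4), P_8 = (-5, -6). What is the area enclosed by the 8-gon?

106.5

Σ = (-54) + (-18) + (-29) + (-3) + (-3) + (-8) + (-32) + (-66) = -213
Area = |Σ|/2 = 106.5.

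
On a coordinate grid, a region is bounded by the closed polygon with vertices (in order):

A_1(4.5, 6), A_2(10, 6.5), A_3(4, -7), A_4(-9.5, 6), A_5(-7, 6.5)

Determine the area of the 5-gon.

Apply the surveyor's formula: 2A = Σ (x_i·y_{i+1} − x_{i+1}·y_i), indices taken mod 5.
Cross-terms: -30.75, -96, -42.5, -19.75, -71.25  ⇒  Σ = -260.25
Area = |Σ|/2 = 130.125.

130.125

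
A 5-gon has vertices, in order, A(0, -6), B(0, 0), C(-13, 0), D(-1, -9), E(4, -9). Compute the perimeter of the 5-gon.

|AB| = √((0)² + (6)²) = √36 = 6
|BC| = √((-13)² + (0)²) = √169 = 13
|CD| = √((12)² + (-9)²) = √225 = 15
|DE| = √((5)² + (0)²) = √25 = 5
|EA| = √((-4)² + (3)²) = √25 = 5
Perimeter = 6 + 13 + 15 + 5 + 5 = 44.

44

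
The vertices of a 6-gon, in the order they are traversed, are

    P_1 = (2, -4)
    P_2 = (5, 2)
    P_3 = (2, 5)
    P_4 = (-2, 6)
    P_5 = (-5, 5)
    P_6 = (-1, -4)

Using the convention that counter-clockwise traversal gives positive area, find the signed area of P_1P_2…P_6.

Σ = (24) + (21) + (22) + (20) + (25) + (12) = 124
Signed area = Σ/2 = 62 (positive ⇒ counter-clockwise traversal).

62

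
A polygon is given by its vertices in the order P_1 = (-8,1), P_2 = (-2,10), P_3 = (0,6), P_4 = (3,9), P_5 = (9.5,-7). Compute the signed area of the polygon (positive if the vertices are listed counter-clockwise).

Apply the shoelace formula: 2A = Σ (x_i·y_{i+1} − x_{i+1}·y_i), indices taken mod 5.
Σ = (-78) + (-12) + (-18) + (-106.5) + (-46.5) = -261
Signed area = Σ/2 = -130.5 (negative ⇒ clockwise traversal).

-130.5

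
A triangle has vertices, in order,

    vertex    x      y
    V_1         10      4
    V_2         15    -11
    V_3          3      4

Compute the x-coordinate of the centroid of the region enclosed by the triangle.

Apply the shoelace formula. First the cross-terms c_i = x_i·y_{i+1} − x_{i+1}·y_i:
  -170, 93, -28  ⇒  2A = -105, A = -52.5.
Then Σ (x_i + x_{i+1})·c_i = -2940, so x̄ = -2940 / (6·(-52.5)) = 28/3.

28/3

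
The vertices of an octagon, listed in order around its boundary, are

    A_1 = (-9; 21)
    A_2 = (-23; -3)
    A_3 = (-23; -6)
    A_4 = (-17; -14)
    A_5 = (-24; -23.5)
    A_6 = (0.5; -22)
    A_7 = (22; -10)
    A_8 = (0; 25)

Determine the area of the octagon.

1328.125

Apply Gauss's area formula: 2A = Σ (x_i·y_{i+1} − x_{i+1}·y_i), indices taken mod 8.
Σ = (510) + (69) + (220) + (63.5) + (539.75) + (479) + (550) + (225) = 2656.25
Area = |Σ|/2 = 1328.125.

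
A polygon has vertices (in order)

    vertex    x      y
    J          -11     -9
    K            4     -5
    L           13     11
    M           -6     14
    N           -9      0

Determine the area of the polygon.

Apply the shoelace (surveyor's) formula: 2A = Σ (x_i·y_{i+1} − x_{i+1}·y_i), indices taken mod 5.
Cross-terms: 91, 109, 248, 126, 81  ⇒  Σ = 655
Area = |Σ|/2 = 327.5.

327.5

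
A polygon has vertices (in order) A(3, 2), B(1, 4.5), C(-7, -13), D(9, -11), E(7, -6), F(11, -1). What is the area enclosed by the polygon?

165.5

Apply the surveyor's formula: 2A = Σ (x_i·y_{i+1} − x_{i+1}·y_i), indices taken mod 6.
Σ = (11.5) + (18.5) + (194) + (23) + (59) + (25) = 331
Area = |Σ|/2 = 165.5.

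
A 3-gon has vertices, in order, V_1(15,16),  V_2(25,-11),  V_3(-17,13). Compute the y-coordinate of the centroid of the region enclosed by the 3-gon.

Apply the shoelace (surveyor's) formula. First the cross-terms c_i = x_i·y_{i+1} − x_{i+1}·y_i:
  -565, 138, -467  ⇒  2A = -894, A = -447.
Then Σ (y_i + y_{i+1})·c_i = -16092, so ȳ = -16092 / (6·(-447)) = 6.

6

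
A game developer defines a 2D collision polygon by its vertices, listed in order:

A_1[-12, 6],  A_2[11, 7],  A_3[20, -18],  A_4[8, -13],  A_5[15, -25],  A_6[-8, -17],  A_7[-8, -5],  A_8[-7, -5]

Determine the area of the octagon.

Apply the shoelace (surveyor's) formula: 2A = Σ (x_i·y_{i+1} − x_{i+1}·y_i), indices taken mod 8.
A_1→A_2: (-12)(7) − (11)(6) = -150
A_2→A_3: (11)(-18) − (20)(7) = -338
A_3→A_4: (20)(-13) − (8)(-18) = -116
A_4→A_5: (8)(-25) − (15)(-13) = -5
A_5→A_6: (15)(-17) − (-8)(-25) = -455
A_6→A_7: (-8)(-5) − (-8)(-17) = -96
A_7→A_8: (-8)(-5) − (-7)(-5) = 5
A_8→A_1: (-7)(6) − (-12)(-5) = -102
Σ = -1257
Area = |Σ|/2 = 628.5.

628.5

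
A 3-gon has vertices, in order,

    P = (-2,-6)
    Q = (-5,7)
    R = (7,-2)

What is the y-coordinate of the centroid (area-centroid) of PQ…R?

Apply the shoelace (surveyor's) formula. First the cross-terms c_i = x_i·y_{i+1} − x_{i+1}·y_i:
  -44, -39, -46  ⇒  2A = -129, A = -64.5.
Then Σ (y_i + y_{i+1})·c_i = 129, so ȳ = 129 / (6·(-64.5)) = -1/3.

-1/3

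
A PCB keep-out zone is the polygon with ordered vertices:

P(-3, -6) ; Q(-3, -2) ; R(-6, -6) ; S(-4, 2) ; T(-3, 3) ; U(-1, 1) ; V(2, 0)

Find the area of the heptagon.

31

Σ = (-12) + (6) + (-36) + (-6) + (0) + (-2) + (-12) = -62
Area = |Σ|/2 = 31.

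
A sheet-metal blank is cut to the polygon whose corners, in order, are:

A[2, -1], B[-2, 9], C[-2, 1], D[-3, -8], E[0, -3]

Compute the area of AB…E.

Apply the surveyor's formula: 2A = Σ (x_i·y_{i+1} − x_{i+1}·y_i), indices taken mod 5.
A→B: (2)(9) − (-2)(-1) = 16
B→C: (-2)(1) − (-2)(9) = 16
C→D: (-2)(-8) − (-3)(1) = 19
D→E: (-3)(-3) − (0)(-8) = 9
E→A: (0)(-1) − (2)(-3) = 6
Σ = 66
Area = |Σ|/2 = 33.

33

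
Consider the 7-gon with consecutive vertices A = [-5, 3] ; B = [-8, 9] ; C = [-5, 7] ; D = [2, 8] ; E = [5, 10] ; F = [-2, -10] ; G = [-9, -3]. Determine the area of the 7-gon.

Apply Gauss's area formula: 2A = Σ (x_i·y_{i+1} − x_{i+1}·y_i), indices taken mod 7.
Σ = (-21) + (-11) + (-54) + (-20) + (-30) + (-84) + (-42) = -262
Area = |Σ|/2 = 131.

131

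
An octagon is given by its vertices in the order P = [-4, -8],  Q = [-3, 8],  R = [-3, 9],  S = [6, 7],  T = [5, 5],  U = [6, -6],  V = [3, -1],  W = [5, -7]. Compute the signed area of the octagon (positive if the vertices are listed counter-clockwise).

P→Q: (-4)(8) − (-3)(-8) = -56
Q→R: (-3)(9) − (-3)(8) = -3
R→S: (-3)(7) − (6)(9) = -75
S→T: (6)(5) − (5)(7) = -5
T→U: (5)(-6) − (6)(5) = -60
U→V: (6)(-1) − (3)(-6) = 12
V→W: (3)(-7) − (5)(-1) = -16
W→P: (5)(-8) − (-4)(-7) = -68
Σ = -271
Signed area = Σ/2 = -135.5 (negative ⇒ clockwise traversal).

-135.5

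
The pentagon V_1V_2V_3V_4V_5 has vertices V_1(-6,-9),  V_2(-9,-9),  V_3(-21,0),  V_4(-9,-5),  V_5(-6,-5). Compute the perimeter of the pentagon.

|V_1V_2| = √((-3)² + (0)²) = √9 = 3
|V_2V_3| = √((-12)² + (9)²) = √225 = 15
|V_3V_4| = √((12)² + (-5)²) = √169 = 13
|V_4V_5| = √((3)² + (0)²) = √9 = 3
|V_5V_1| = √((0)² + (-4)²) = √16 = 4
Perimeter = 3 + 15 + 13 + 3 + 4 = 38.

38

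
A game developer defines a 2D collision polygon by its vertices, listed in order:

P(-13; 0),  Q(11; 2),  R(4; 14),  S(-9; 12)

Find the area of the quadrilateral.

Apply the shoelace formula: 2A = Σ (x_i·y_{i+1} − x_{i+1}·y_i), indices taken mod 4.
P→Q: (-13)(2) − (11)(0) = -26
Q→R: (11)(14) − (4)(2) = 146
R→S: (4)(12) − (-9)(14) = 174
S→P: (-9)(0) − (-13)(12) = 156
Σ = 450
Area = |Σ|/2 = 225.

225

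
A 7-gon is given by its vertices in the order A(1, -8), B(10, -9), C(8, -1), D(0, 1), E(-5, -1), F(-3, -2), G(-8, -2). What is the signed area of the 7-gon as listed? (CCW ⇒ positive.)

104.5

Σ = (71) + (62) + (8) + (5) + (7) + (-10) + (66) = 209
Signed area = Σ/2 = 104.5 (positive ⇒ counter-clockwise traversal).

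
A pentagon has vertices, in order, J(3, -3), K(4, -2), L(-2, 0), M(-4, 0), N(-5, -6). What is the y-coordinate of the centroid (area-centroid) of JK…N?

-463/177

Apply Gauss's area formula. First the cross-terms c_i = x_i·y_{i+1} − x_{i+1}·y_i:
  6, -4, 0, 24, 33  ⇒  2A = 59, A = 29.5.
Then Σ (y_i + y_{i+1})·c_i = -463, so ȳ = -463 / (6·29.5) = -463/177.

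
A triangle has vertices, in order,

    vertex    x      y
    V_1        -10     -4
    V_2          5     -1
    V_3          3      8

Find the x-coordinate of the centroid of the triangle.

-2/3

Apply Gauss's area formula. First the cross-terms c_i = x_i·y_{i+1} − x_{i+1}·y_i:
  30, 43, 68  ⇒  2A = 141, A = 70.5.
Then Σ (x_i + x_{i+1})·c_i = -282, so x̄ = -282 / (6·70.5) = -2/3.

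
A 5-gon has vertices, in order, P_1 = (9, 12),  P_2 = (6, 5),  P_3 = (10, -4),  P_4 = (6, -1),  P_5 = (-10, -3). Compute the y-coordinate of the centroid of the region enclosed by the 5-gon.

83/39

Apply Gauss's area formula. First the cross-terms c_i = x_i·y_{i+1} − x_{i+1}·y_i:
  -27, -74, 14, -28, -93  ⇒  2A = -208, A = -104.
Then Σ (y_i + y_{i+1})·c_i = -1328, so ȳ = -1328 / (6·(-104)) = 83/39.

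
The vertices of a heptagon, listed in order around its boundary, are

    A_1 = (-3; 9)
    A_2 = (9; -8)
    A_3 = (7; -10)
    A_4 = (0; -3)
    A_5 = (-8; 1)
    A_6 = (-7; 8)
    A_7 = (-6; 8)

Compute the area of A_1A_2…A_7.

Apply the shoelace (surveyor's) formula: 2A = Σ (x_i·y_{i+1} − x_{i+1}·y_i), indices taken mod 7.
A_1→A_2: (-3)(-8) − (9)(9) = -57
A_2→A_3: (9)(-10) − (7)(-8) = -34
A_3→A_4: (7)(-3) − (0)(-10) = -21
A_4→A_5: (0)(1) − (-8)(-3) = -24
A_5→A_6: (-8)(8) − (-7)(1) = -57
A_6→A_7: (-7)(8) − (-6)(8) = -8
A_7→A_1: (-6)(9) − (-3)(8) = -30
Σ = -231
Area = |Σ|/2 = 115.5.

115.5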